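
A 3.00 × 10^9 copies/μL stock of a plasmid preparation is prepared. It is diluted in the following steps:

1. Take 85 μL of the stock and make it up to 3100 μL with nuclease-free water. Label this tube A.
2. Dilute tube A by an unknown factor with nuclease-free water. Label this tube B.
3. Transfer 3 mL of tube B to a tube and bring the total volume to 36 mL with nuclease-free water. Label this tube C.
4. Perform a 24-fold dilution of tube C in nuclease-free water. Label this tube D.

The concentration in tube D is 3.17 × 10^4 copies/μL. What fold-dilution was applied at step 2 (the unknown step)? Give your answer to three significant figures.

Step 1: 85 μL brought to 3100 μL → factor 3100/85 = 36.471
Step 2: unknown factor x
Step 3: 3 mL brought to 36 mL → factor 36/3 = 12
Step 4: 24-fold → factor 24
Product of known-step factors = 10504
Overall factor = 3.00 × 10^9 copies/μL / (3.17 × 10^4 copies/μL) = 94637
x = 94637 / 10504 = 9.01

9.01-fold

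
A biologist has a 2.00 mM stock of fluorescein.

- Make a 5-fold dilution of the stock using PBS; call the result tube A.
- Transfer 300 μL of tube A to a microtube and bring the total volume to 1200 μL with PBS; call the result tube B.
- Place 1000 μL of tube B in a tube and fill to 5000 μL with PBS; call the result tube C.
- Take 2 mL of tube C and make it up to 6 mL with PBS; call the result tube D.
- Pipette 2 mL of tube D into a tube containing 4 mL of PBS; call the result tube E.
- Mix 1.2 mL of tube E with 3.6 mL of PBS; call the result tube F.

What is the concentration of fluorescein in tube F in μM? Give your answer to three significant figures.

0.556 μM

Step 1: 5-fold → factor 5
Step 2: 300 μL brought to 1200 μL → factor 1200/300 = 4
Step 3: 1000 μL brought to 5000 μL → factor 5000/1000 = 5
Step 4: 2 mL brought to 6 mL → factor 6/2 = 3
Step 5: 2 mL + 4 mL = 6 mL total → factor 6/2 = 3
Step 6: 1.2 mL + 3.6 mL = 4.8 mL total → factor 4.8/1.2 = 4
Overall dilution factor = 5 × 4 × 5 × 3 × 3 × 4 = 3600
Final = 2.00 mM / 3600 = 0.0005556 mM = 0.556 μM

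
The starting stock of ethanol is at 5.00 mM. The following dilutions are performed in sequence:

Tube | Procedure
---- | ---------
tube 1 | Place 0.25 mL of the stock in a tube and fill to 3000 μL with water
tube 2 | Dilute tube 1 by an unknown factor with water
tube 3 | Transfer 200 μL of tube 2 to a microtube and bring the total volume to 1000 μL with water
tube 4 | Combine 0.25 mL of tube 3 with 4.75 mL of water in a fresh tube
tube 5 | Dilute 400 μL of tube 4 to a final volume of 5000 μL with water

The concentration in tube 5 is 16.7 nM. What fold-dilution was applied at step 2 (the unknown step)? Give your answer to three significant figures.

Step 1: 0.25 mL brought to 3000 μL → factor 3/0.25 = 12
Step 2: unknown factor x
Step 3: 200 μL brought to 1000 μL → factor 1000/200 = 5
Step 4: 0.25 mL + 4.75 mL = 5 mL total → factor 5/0.25 = 20
Step 5: 400 μL brought to 5000 μL → factor 5000/400 = 12.5
Product of known-step factors = 15000
Overall factor = 5.00 mM / (16.7 nM) = 2.994 × 10^5
x = 2.994 × 10^5 / 15000 = 20.0

20.0-fold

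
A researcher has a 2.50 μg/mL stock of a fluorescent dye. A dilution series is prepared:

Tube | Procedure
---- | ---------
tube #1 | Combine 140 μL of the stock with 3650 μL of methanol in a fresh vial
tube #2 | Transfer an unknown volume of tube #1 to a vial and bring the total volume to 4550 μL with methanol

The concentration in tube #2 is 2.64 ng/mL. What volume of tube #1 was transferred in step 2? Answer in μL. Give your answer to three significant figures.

Step 1: 140 μL + 3650 μL = 3790 μL total → factor 3790/140 = 27.071
Step 2: v brought to 4550 μL → factor = 4550 μL/v
Product of known-step factors = 27.071
Overall factor = 2.50 μg/mL / (2.64 ng/mL) = 946.97
Step-2 factor = 946.97 / 27.071 = 34.98
v = 4550 μL / 34.98 = 130 μL

130 μL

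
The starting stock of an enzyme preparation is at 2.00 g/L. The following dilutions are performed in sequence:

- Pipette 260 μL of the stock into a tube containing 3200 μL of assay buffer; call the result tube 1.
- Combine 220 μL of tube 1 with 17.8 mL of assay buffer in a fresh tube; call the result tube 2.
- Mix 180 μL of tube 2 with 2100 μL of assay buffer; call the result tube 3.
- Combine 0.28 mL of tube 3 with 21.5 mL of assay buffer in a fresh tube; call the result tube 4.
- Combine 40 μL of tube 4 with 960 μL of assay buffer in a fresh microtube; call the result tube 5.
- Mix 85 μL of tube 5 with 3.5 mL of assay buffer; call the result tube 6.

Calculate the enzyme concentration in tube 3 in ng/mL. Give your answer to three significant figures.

145 ng/mL

Step 1: 260 μL + 3200 μL = 3460 μL total → factor 3460/260 = 13.308
Step 2: 220 μL + 17.8 mL = 18020 μL total → factor 18020/220 = 81.909
Step 3: 180 μL + 2100 μL = 2280 μL total → factor 2280/180 = 12.667
Dilution factor through tube 3 = 13.308 × 81.909 × 12.667 = 13807
[tube 3] = 2.00 g/L / 13807 = 0.0001449 g/L = 145 ng/mL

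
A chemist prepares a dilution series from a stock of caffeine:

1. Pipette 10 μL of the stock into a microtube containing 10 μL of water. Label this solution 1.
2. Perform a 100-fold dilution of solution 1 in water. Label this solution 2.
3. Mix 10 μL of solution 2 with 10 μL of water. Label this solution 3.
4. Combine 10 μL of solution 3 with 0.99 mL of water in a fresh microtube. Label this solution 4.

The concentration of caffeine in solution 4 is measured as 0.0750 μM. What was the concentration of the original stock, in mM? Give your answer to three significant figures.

Step 1: 10 μL + 10 μL = 20 μL total → factor 20/10 = 2
Step 2: 100-fold → factor 100
Step 3: 10 μL + 10 μL = 20 μL total → factor 20/10 = 2
Step 4: 10 μL + 0.99 mL = 1000 μL total → factor 1000/10 = 100
Overall dilution factor = 2 × 100 × 2 × 100 = 40000
Stock = 0.0750 μM × 40000 = 3000 μM = 3.00 mM

3.00 mM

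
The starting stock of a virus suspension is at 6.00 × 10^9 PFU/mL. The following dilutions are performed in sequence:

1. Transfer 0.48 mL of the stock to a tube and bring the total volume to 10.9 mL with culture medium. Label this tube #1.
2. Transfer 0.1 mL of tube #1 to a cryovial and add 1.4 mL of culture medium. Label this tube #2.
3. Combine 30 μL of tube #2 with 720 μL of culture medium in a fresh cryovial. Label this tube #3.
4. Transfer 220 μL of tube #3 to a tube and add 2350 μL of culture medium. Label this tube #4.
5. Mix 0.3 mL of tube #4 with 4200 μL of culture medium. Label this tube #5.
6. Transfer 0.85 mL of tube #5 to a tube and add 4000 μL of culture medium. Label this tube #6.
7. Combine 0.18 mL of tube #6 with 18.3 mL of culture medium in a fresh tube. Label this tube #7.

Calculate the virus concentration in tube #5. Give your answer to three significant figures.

4.02 × 10^3 PFU/mL

Step 1: 0.48 mL brought to 10.9 mL → factor 10.9/0.48 = 22.708
Step 2: 0.1 mL + 1.4 mL = 1.5 mL total → factor 1.5/0.1 = 15
Step 3: 30 μL + 720 μL = 750 μL total → factor 750/30 = 25
Step 4: 220 μL + 2350 μL = 2570 μL total → factor 2570/220 = 11.682
Step 5: 0.3 mL + 4200 μL = 4.5 mL total → factor 4.5/0.3 = 15
Dilution factor through tube #5 = 22.708 × 15 × 25 × 11.682 × 15 = 1.4922 × 10^6
[tube #5] = 6.00 × 10^9 PFU/mL / 1.4922 × 10^6 = 4.02 × 10^3 PFU/mL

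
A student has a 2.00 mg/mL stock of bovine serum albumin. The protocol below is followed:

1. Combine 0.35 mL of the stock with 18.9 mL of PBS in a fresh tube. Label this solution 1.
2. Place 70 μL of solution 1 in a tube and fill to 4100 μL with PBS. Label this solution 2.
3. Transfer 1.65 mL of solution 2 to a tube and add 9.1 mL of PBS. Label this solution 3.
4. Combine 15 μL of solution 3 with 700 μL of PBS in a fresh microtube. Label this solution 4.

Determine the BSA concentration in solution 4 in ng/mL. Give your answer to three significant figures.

2.00 ng/mL

Step 1: 0.35 mL + 18.9 mL = 19.25 mL total → factor 19.25/0.35 = 55
Step 2: 70 μL brought to 4100 μL → factor 4100/70 = 58.571
Step 3: 1.65 mL + 9.1 mL = 10.75 mL total → factor 10.75/1.65 = 6.5152
Step 4: 15 μL + 700 μL = 715 μL total → factor 715/15 = 47.667
Overall dilution factor = 55 × 58.571 × 6.5152 × 47.667 = 1.0004 × 10^6
Final = 2.00 mg/mL / 1.0004 × 10^6 = 1.999 × 10^-6 mg/mL = 2.00 ng/mL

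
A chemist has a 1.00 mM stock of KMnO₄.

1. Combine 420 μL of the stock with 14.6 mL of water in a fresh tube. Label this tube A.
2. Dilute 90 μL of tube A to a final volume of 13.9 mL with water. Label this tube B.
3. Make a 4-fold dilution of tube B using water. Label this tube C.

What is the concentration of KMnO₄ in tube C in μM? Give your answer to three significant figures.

Step 1: 420 μL + 14.6 mL = 15020 μL total → factor 15020/420 = 35.762
Step 2: 90 μL brought to 13.9 mL → factor 13900/90 = 154.44
Step 3: 4-fold → factor 4
Overall dilution factor = 35.762 × 154.44 × 4 = 22093
Final = 1.00 mM / 22093 = 4.526 × 10^-5 mM = 0.0453 μM

0.0453 μM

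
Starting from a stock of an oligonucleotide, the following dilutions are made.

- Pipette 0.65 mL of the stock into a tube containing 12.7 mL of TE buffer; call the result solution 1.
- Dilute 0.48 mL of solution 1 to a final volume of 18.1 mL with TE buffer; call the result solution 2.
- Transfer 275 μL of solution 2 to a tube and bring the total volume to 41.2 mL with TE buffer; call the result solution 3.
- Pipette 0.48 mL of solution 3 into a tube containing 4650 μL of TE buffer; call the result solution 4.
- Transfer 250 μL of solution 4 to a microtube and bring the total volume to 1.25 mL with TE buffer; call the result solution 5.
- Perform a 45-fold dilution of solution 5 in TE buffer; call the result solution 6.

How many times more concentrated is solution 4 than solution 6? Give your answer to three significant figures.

225

Step 1: 0.65 mL + 12.7 mL = 13.35 mL total → factor 13.35/0.65 = 20.538
Step 2: 0.48 mL brought to 18.1 mL → factor 18.1/0.48 = 37.708
Step 3: 275 μL brought to 41.2 mL → factor 41200/275 = 149.82
Step 4: 0.48 mL + 4650 μL = 5.13 mL total → factor 5.13/0.48 = 10.688
Step 5: 250 μL brought to 1.25 mL → factor 1250/250 = 5
Step 6: 45-fold → factor 45
Dilution factor to solution 4 = 1.2401 × 10^6; to solution 6 = 2.7902 × 10^8
[solution 4]/[solution 6] = (factor to solution 6)/(factor to solution 4) = 2.7902 × 10^8/1.2401 × 10^6 = 225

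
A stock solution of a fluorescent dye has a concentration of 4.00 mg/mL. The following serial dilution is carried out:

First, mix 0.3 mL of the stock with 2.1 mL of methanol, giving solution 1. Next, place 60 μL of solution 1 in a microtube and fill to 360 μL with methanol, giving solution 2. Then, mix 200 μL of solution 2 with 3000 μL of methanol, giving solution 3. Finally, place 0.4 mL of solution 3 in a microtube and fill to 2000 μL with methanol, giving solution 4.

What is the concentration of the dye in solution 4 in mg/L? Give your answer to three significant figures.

Step 1: 0.3 mL + 2.1 mL = 2.4 mL total → factor 2.4/0.3 = 8
Step 2: 60 μL brought to 360 μL → factor 360/60 = 6
Step 3: 200 μL + 3000 μL = 3200 μL total → factor 3200/200 = 16
Step 4: 0.4 mL brought to 2000 μL → factor 2/0.4 = 5
Overall dilution factor = 8 × 6 × 16 × 5 = 3840
Final = 4.00 mg/mL / 3840 = 0.001042 mg/mL = 1.04 mg/L

1.04 mg/L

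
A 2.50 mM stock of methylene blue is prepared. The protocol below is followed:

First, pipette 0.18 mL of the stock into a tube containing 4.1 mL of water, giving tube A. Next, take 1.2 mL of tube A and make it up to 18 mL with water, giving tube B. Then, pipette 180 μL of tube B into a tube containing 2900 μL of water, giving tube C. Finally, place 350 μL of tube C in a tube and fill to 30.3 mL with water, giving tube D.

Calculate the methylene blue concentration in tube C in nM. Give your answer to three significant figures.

Step 1: 0.18 mL + 4.1 mL = 4.28 mL total → factor 4.28/0.18 = 23.778
Step 2: 1.2 mL brought to 18 mL → factor 18/1.2 = 15
Step 3: 180 μL + 2900 μL = 3080 μL total → factor 3080/180 = 17.111
Dilution factor through tube C = 23.778 × 15 × 17.111 = 6103
[tube C] = 2.50 mM / 6103 = 0.0004096 mM = 410 nM

410 nM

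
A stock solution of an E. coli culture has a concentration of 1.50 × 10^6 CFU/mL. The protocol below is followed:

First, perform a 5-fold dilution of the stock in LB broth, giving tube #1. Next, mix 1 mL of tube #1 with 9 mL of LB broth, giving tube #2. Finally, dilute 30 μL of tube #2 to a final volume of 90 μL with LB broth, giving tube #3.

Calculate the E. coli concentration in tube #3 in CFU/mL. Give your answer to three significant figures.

Step 1: 5-fold → factor 5
Step 2: 1 mL + 9 mL = 10 mL total → factor 10/1 = 10
Step 3: 30 μL brought to 90 μL → factor 90/30 = 3
Dilution factor through tube #3 = 5 × 10 × 3 = 150
[tube #3] = 1.50 × 10^6 CFU/mL / 150 = 1.00 × 10^4 CFU/mL

1.00 × 10^4 CFU/mL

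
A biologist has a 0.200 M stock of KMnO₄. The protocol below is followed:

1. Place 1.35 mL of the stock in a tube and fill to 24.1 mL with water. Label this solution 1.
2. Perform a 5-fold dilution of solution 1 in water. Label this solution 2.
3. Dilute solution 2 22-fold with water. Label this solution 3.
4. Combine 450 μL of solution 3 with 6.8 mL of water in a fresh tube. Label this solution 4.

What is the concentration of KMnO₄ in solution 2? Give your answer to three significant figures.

Step 1: 1.35 mL brought to 24.1 mL → factor 24.1/1.35 = 17.852
Step 2: 5-fold → factor 5
Dilution factor through solution 2 = 17.852 × 5 = 89.259
[solution 2] = 0.200 M / 89.259 = 0.00224 M

0.00224 M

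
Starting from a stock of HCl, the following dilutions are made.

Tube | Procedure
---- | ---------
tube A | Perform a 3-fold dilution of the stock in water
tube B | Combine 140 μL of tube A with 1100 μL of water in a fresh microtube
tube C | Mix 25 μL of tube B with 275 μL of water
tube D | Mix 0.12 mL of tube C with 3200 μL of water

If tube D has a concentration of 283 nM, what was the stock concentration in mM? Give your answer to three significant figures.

2.50 mM

Step 1: 3-fold → factor 3
Step 2: 140 μL + 1100 μL = 1240 μL total → factor 1240/140 = 8.8571
Step 3: 25 μL + 275 μL = 300 μL total → factor 300/25 = 12
Step 4: 0.12 mL + 3200 μL = 3.32 mL total → factor 3.32/0.12 = 27.667
Overall dilution factor = 3 × 8.8571 × 12 × 27.667 = 8821.7
Stock = 283 nM × 8821.7 = 2.497 × 10^6 nM = 2.50 mM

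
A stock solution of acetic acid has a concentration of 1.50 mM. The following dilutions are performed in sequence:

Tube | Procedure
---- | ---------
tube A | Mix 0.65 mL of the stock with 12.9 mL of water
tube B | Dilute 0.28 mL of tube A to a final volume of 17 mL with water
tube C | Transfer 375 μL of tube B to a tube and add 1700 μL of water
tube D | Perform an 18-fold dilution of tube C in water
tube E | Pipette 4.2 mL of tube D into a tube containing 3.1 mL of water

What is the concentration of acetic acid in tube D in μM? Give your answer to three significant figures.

0.0119 μM

Step 1: 0.65 mL + 12.9 mL = 13.55 mL total → factor 13.55/0.65 = 20.846
Step 2: 0.28 mL brought to 17 mL → factor 17/0.28 = 60.714
Step 3: 375 μL + 1700 μL = 2075 μL total → factor 2075/375 = 5.5333
Step 4: 18-fold → factor 18
Dilution factor through tube D = 20.846 × 60.714 × 5.5333 × 18 = 1.2606 × 10^5
[tube D] = 1.50 mM / 1.2606 × 10^5 = 1.190 × 10^-5 mM = 0.0119 μM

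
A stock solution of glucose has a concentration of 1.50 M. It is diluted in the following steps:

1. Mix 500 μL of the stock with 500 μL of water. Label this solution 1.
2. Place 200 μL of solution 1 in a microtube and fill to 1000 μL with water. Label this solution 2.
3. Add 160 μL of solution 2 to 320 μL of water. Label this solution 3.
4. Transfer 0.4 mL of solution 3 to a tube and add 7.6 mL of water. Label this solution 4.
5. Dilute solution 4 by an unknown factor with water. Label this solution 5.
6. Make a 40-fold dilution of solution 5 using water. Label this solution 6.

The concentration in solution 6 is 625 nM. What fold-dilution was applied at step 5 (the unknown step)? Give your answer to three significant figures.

Step 1: 500 μL + 500 μL = 1000 μL total → factor 1000/500 = 2
Step 2: 200 μL brought to 1000 μL → factor 1000/200 = 5
Step 3: 160 μL + 320 μL = 480 μL total → factor 480/160 = 3
Step 4: 0.4 mL + 7.6 mL = 8 mL total → factor 8/0.4 = 20
Step 5: unknown factor x
Step 6: 40-fold → factor 40
Product of known-step factors = 24000
Overall factor = 1.50 M / (625 nM) = 2.4 × 10^6
x = 2.4 × 10^6 / 24000 = 100

100-fold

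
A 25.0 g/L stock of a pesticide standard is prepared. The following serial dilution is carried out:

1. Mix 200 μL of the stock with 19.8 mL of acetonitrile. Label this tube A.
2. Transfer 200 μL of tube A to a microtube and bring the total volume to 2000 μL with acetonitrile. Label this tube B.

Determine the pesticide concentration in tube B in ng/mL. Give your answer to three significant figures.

2.50 × 10^4 ng/mL

Step 1: 200 μL + 19.8 mL = 20000 μL total → factor 20000/200 = 100
Step 2: 200 μL brought to 2000 μL → factor 2000/200 = 10
Overall dilution factor = 100 × 10 = 1000
Final = 25.0 g/L / 1000 = 0.02500 g/L = 2.50 × 10^4 ng/mL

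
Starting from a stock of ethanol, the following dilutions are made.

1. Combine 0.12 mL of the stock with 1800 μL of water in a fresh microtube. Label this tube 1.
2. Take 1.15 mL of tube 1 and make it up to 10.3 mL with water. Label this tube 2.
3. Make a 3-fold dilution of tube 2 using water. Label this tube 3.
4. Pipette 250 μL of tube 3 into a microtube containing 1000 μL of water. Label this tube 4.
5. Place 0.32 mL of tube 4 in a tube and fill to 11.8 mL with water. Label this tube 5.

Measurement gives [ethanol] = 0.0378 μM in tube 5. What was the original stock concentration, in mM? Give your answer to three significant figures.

Step 1: 0.12 mL + 1800 μL = 1.92 mL total → factor 1.92/0.12 = 16
Step 2: 1.15 mL brought to 10.3 mL → factor 10.3/1.15 = 8.9565
Step 3: 3-fold → factor 3
Step 4: 250 μL + 1000 μL = 1250 μL total → factor 1250/250 = 5
Step 5: 0.32 mL brought to 11.8 mL → factor 11.8/0.32 = 36.875
Overall dilution factor = 16 × 8.9565 × 3 × 5 × 36.875 = 79265
Stock = 0.0378 μM × 79265 = 2996 μM = 3.00 mM

3.00 mM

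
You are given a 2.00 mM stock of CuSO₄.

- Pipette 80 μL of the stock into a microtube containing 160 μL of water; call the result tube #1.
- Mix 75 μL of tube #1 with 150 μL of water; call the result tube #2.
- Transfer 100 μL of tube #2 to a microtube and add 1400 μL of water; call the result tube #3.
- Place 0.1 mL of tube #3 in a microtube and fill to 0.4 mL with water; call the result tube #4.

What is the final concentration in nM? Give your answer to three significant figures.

Step 1: 80 μL + 160 μL = 240 μL total → factor 240/80 = 3
Step 2: 75 μL + 150 μL = 225 μL total → factor 225/75 = 3
Step 3: 100 μL + 1400 μL = 1500 μL total → factor 1500/100 = 15
Step 4: 0.1 mL brought to 0.4 mL → factor 0.4/0.1 = 4
Overall dilution factor = 3 × 3 × 15 × 4 = 540
Final = 2.00 mM / 540 = 0.003704 mM = 3.70 × 10^3 nM

3.70 × 10^3 nM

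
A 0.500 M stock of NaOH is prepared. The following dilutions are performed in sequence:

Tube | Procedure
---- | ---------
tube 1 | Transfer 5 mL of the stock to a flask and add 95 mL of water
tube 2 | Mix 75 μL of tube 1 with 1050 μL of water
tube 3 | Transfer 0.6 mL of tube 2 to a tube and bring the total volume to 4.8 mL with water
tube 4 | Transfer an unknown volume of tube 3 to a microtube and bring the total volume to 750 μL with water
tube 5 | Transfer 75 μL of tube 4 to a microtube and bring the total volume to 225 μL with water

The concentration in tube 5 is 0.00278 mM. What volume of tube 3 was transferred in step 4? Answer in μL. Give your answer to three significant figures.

30.0 μL

Step 1: 5 mL + 95 mL = 100 mL total → factor 100/5 = 20
Step 2: 75 μL + 1050 μL = 1125 μL total → factor 1125/75 = 15
Step 3: 0.6 mL brought to 4.8 mL → factor 4.8/0.6 = 8
Step 4: v brought to 750 μL → factor = 750 μL/v
Step 5: 75 μL brought to 225 μL → factor 225/75 = 3
Product of known-step factors = 7200
Overall factor = 0.500 M / (0.00278 mM) = 1.7986 × 10^5
Step-4 factor = 1.7986 × 10^5 / 7200 = 24.98
v = 750 μL / 24.98 = 30.0 μL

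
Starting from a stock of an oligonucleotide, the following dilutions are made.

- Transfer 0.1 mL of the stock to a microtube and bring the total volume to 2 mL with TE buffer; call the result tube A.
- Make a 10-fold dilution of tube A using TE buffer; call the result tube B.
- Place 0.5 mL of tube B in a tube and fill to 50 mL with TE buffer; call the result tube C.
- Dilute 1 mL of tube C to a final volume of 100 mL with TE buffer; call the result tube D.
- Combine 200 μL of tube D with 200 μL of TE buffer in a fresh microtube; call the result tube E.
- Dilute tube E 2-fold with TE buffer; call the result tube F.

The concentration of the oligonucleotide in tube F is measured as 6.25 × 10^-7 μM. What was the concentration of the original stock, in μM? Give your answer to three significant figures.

Step 1: 0.1 mL brought to 2 mL → factor 2/0.1 = 20
Step 2: 10-fold → factor 10
Step 3: 0.5 mL brought to 50 mL → factor 50/0.5 = 100
Step 4: 1 mL brought to 100 mL → factor 100/1 = 100
Step 5: 200 μL + 200 μL = 400 μL total → factor 400/200 = 2
Step 6: 2-fold → factor 2
Overall dilution factor = 20 × 10 × 100 × 100 × 2 × 2 = 8 × 10^6
Stock = 6.25 × 10^-7 μM × 8 × 10^6 = 5.00 μM

5.00 μM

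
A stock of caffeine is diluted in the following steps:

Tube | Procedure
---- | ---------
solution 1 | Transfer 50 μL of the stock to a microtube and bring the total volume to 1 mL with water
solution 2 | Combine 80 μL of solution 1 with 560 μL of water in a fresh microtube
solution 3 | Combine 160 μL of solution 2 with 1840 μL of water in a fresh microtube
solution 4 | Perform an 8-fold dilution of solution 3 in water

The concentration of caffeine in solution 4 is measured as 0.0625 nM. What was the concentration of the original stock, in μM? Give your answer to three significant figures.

1.00 μM

Step 1: 50 μL brought to 1 mL → factor 1000/50 = 20
Step 2: 80 μL + 560 μL = 640 μL total → factor 640/80 = 8
Step 3: 160 μL + 1840 μL = 2000 μL total → factor 2000/160 = 12.5
Step 4: 8-fold → factor 8
Overall dilution factor = 20 × 8 × 12.5 × 8 = 16000
Stock = 0.0625 nM × 16000 = 1000 nM = 1.00 μM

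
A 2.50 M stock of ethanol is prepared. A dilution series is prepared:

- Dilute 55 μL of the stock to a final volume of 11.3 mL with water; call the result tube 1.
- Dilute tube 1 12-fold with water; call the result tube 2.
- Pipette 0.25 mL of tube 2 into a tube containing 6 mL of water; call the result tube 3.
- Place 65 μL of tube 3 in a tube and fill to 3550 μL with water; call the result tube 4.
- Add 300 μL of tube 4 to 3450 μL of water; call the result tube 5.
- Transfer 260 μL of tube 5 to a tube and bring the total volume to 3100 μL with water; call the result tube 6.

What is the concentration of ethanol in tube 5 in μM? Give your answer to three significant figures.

Step 1: 55 μL brought to 11.3 mL → factor 11300/55 = 205.45
Step 2: 12-fold → factor 12
Step 3: 0.25 mL + 6 mL = 6.25 mL total → factor 6.25/0.25 = 25
Step 4: 65 μL brought to 3550 μL → factor 3550/65 = 54.615
Step 5: 300 μL + 3450 μL = 3750 μL total → factor 3750/300 = 12.5
Dilution factor through tube 5 = 205.45 × 12 × 25 × 54.615 × 12.5 = 4.2079 × 10^7
[tube 5] = 2.50 M / 4.2079 × 10^7 = 5.941 × 10^-8 M = 0.0594 μM

0.0594 μM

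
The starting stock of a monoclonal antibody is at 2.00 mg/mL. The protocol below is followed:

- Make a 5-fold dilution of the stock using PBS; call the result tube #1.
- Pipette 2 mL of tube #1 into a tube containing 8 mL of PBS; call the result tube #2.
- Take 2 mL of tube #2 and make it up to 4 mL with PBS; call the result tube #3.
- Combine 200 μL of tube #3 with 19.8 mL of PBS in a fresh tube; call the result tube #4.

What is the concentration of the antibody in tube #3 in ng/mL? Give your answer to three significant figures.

4.00 × 10^4 ng/mL

Step 1: 5-fold → factor 5
Step 2: 2 mL + 8 mL = 10 mL total → factor 10/2 = 5
Step 3: 2 mL brought to 4 mL → factor 4/2 = 2
Dilution factor through tube #3 = 5 × 5 × 2 = 50
[tube #3] = 2.00 mg/mL / 50 = 0.04000 mg/mL = 4.00 × 10^4 ng/mL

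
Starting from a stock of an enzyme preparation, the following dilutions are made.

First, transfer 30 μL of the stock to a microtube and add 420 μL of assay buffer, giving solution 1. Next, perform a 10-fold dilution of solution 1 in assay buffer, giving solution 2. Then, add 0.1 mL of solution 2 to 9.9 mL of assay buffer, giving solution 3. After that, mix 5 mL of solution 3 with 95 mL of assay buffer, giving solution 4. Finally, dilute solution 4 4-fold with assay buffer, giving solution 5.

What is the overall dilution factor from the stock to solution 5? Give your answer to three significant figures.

Step 1: 30 μL + 420 μL = 450 μL total → factor 450/30 = 15
Step 2: 10-fold → factor 10
Step 3: 0.1 mL + 9.9 mL = 10 mL total → factor 10/0.1 = 100
Step 4: 5 mL + 95 mL = 100 mL total → factor 100/5 = 20
Step 5: 4-fold → factor 4
Overall dilution factor = 15 × 10 × 100 × 20 × 4 = 1.2 × 10^6

1.20 × 10^6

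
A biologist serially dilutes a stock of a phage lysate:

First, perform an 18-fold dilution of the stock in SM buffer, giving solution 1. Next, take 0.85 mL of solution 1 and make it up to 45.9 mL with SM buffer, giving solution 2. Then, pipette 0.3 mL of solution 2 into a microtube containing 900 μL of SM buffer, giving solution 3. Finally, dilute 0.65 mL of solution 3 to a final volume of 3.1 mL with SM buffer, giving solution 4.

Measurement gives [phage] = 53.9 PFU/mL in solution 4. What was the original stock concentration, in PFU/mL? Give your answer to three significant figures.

Step 1: 18-fold → factor 18
Step 2: 0.85 mL brought to 45.9 mL → factor 45.9/0.85 = 54
Step 3: 0.3 mL + 900 μL = 1.2 mL total → factor 1.2/0.3 = 4
Step 4: 0.65 mL brought to 3.1 mL → factor 3.1/0.65 = 4.7692
Overall dilution factor = 18 × 54 × 4 × 4.7692 = 18543
Stock = 53.9 PFU/mL × 18543 = 9.99 × 10^5 PFU/mL

9.99 × 10^5 PFU/mL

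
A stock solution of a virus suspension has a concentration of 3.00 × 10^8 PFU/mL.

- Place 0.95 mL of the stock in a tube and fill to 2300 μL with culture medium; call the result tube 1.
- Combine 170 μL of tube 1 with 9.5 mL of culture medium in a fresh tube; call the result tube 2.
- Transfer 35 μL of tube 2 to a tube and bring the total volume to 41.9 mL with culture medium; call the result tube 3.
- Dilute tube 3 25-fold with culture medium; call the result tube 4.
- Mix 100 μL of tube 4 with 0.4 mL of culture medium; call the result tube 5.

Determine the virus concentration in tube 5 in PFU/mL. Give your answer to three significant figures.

14.6 PFU/mL

Step 1: 0.95 mL brought to 2300 μL → factor 2.3/0.95 = 2.4211
Step 2: 170 μL + 9.5 mL = 9670 μL total → factor 9670/170 = 56.882
Step 3: 35 μL brought to 41.9 mL → factor 41900/35 = 1197.1
Step 4: 25-fold → factor 25
Step 5: 100 μL + 0.4 mL = 500 μL total → factor 500/100 = 5
Overall dilution factor = 2.4211 × 56.882 × 1197.1 × 25 × 5 = 2.0608 × 10^7
Final = 3.00 × 10^8 PFU/mL / 2.0608 × 10^7 = 14.6 PFU/mL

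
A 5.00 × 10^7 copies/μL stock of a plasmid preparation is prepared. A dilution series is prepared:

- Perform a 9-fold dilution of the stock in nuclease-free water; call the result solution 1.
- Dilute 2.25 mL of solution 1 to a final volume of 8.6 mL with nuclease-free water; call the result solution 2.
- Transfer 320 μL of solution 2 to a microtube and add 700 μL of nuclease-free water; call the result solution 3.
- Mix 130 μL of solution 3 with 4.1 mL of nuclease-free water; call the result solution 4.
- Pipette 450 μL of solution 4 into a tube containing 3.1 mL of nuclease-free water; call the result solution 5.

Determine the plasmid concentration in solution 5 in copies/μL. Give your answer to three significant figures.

1.78 × 10^3 copies/μL

Step 1: 9-fold → factor 9
Step 2: 2.25 mL brought to 8.6 mL → factor 8.6/2.25 = 3.8222
Step 3: 320 μL + 700 μL = 1020 μL total → factor 1020/320 = 3.1875
Step 4: 130 μL + 4.1 mL = 4230 μL total → factor 4230/130 = 32.538
Step 5: 450 μL + 3.1 mL = 3550 μL total → factor 3550/450 = 7.8889
Overall dilution factor = 9 × 3.8222 × 3.1875 × 32.538 × 7.8889 = 28146
Final = 5.00 × 10^7 copies/μL / 28146 = 1.78 × 10^3 copies/μL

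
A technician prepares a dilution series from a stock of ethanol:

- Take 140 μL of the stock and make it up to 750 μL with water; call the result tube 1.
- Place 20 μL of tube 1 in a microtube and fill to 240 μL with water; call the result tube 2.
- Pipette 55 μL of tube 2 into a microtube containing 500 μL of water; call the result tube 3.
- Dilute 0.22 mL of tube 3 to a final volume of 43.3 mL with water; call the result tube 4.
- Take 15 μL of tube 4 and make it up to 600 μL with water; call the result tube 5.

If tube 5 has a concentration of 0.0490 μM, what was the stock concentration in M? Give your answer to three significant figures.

0.250 M

Step 1: 140 μL brought to 750 μL → factor 750/140 = 5.3571
Step 2: 20 μL brought to 240 μL → factor 240/20 = 12
Step 3: 55 μL + 500 μL = 555 μL total → factor 555/55 = 10.091
Step 4: 0.22 mL brought to 43.3 mL → factor 43.3/0.22 = 196.82
Step 5: 15 μL brought to 600 μL → factor 600/15 = 40
Overall dilution factor = 5.3571 × 12 × 10.091 × 196.82 × 40 = 5.107 × 10^6
Stock = 0.0490 μM × 5.107 × 10^6 = 2.502 × 10^5 μM = 0.250 M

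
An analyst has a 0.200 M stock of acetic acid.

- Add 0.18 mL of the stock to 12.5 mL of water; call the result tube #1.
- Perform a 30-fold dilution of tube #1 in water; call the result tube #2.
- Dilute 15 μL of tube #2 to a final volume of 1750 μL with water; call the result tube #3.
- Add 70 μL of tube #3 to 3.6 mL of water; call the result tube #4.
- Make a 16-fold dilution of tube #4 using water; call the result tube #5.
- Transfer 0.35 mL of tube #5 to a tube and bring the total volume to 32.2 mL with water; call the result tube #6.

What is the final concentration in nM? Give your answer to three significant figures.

Step 1: 0.18 mL + 12.5 mL = 12.68 mL total → factor 12.68/0.18 = 70.444
Step 2: 30-fold → factor 30
Step 3: 15 μL brought to 1750 μL → factor 1750/15 = 116.67
Step 4: 70 μL + 3.6 mL = 3670 μL total → factor 3670/70 = 52.429
Step 5: 16-fold → factor 16
Step 6: 0.35 mL brought to 32.2 mL → factor 32.2/0.35 = 92
Overall dilution factor = 70.444 × 30 × 116.67 × 52.429 × 16 × 92 = 1.9028 × 10^10
Final = 0.200 M / 1.9028 × 10^10 = 1.051 × 10^-11 M = 0.0105 nM

0.0105 nM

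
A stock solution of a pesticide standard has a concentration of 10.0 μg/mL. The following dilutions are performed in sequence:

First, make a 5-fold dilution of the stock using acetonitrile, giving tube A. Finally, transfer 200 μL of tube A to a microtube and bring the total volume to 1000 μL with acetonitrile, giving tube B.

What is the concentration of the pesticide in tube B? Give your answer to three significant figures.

0.400 μg/mL

Step 1: 5-fold → factor 5
Step 2: 200 μL brought to 1000 μL → factor 1000/200 = 5
Overall dilution factor = 5 × 5 = 25
Final = 10.0 μg/mL / 25 = 0.400 μg/mL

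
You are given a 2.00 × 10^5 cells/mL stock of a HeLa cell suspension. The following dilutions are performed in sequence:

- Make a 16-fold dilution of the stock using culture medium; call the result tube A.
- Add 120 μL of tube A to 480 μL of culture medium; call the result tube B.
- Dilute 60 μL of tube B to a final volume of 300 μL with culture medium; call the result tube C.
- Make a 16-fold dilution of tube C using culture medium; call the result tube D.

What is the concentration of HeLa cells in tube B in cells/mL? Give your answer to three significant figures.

Step 1: 16-fold → factor 16
Step 2: 120 μL + 480 μL = 600 μL total → factor 600/120 = 5
Dilution factor through tube B = 16 × 5 = 80
[tube B] = 2.00 × 10^5 cells/mL / 80 = 2.50 × 10^3 cells/mL

2.50 × 10^3 cells/mL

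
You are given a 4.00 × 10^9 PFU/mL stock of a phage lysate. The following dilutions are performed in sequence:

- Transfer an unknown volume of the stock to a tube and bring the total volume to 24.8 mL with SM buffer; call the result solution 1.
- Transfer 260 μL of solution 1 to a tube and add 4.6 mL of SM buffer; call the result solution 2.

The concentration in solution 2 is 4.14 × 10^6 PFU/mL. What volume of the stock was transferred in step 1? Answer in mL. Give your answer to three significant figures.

0.480 mL

Step 1: v brought to 24.8 mL → factor = 24.8 mL/v
Step 2: 260 μL + 4.6 mL = 4860 μL total → factor 4860/260 = 18.692
Product of known-step factors = 18.692
Overall factor = 4.00 × 10^9 PFU/mL / (4.14 × 10^6 PFU/mL) = 966.18
Step-1 factor = 966.18 / 18.692 = 51.689
v = 24.8 mL / 51.689 = 0.480 mL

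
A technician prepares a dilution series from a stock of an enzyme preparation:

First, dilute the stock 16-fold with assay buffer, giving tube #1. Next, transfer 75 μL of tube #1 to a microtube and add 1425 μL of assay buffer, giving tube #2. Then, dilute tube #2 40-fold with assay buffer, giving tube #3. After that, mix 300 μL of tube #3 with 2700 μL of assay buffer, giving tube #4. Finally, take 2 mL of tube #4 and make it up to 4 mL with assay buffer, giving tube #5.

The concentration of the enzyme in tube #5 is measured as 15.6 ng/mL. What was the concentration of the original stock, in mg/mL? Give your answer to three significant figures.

3.99 mg/mL

Step 1: 16-fold → factor 16
Step 2: 75 μL + 1425 μL = 1500 μL total → factor 1500/75 = 20
Step 3: 40-fold → factor 40
Step 4: 300 μL + 2700 μL = 3000 μL total → factor 3000/300 = 10
Step 5: 2 mL brought to 4 mL → factor 4/2 = 2
Overall dilution factor = 16 × 20 × 40 × 10 × 2 = 2.56 × 10^5
Stock = 15.6 ng/mL × 2.56 × 10^5 = 3.994 × 10^6 ng/mL = 3.99 mg/mL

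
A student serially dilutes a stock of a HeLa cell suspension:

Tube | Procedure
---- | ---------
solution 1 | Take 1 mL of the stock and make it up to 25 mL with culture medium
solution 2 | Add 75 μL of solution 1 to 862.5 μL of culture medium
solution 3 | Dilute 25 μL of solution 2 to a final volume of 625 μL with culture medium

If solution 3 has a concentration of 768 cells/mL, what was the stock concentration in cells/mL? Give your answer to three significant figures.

6.00 × 10^6 cells/mL

Step 1: 1 mL brought to 25 mL → factor 25/1 = 25
Step 2: 75 μL + 862.5 μL = 937.5 μL total → factor 937.5/75 = 12.5
Step 3: 25 μL brought to 625 μL → factor 625/25 = 25
Overall dilution factor = 25 × 12.5 × 25 = 7812.5
Stock = 768 cells/mL × 7812.5 = 6.00 × 10^6 cells/mL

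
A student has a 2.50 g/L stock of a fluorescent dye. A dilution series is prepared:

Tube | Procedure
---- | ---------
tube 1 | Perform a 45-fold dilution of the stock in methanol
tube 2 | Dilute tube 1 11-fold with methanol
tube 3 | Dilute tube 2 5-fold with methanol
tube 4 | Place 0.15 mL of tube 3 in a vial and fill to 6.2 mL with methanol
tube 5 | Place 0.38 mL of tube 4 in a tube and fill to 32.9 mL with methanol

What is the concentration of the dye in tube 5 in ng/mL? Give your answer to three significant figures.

0.282 ng/mL

Step 1: 45-fold → factor 45
Step 2: 11-fold → factor 11
Step 3: 5-fold → factor 5
Step 4: 0.15 mL brought to 6.2 mL → factor 6.2/0.15 = 41.333
Step 5: 0.38 mL brought to 32.9 mL → factor 32.9/0.38 = 86.579
Dilution factor through tube 5 = 45 × 11 × 5 × 41.333 × 86.579 = 8.857 × 10^6
[tube 5] = 2.50 g/L / 8.857 × 10^6 = 2.823 × 10^-7 g/L = 0.282 ng/mL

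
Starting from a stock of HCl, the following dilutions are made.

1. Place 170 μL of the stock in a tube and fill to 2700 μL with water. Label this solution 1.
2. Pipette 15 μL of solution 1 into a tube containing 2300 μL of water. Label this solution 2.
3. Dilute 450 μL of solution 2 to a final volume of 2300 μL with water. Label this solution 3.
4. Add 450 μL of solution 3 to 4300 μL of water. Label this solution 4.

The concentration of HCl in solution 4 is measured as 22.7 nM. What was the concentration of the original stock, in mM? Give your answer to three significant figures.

3.00 mM

Step 1: 170 μL brought to 2700 μL → factor 2700/170 = 15.882
Step 2: 15 μL + 2300 μL = 2315 μL total → factor 2315/15 = 154.33
Step 3: 450 μL brought to 2300 μL → factor 2300/450 = 5.1111
Step 4: 450 μL + 4300 μL = 4750 μL total → factor 4750/450 = 10.556
Overall dilution factor = 15.882 × 154.33 × 5.1111 × 10.556 = 1.3224 × 10^5
Stock = 22.7 nM × 1.3224 × 10^5 = 3.002 × 10^6 nM = 3.00 mM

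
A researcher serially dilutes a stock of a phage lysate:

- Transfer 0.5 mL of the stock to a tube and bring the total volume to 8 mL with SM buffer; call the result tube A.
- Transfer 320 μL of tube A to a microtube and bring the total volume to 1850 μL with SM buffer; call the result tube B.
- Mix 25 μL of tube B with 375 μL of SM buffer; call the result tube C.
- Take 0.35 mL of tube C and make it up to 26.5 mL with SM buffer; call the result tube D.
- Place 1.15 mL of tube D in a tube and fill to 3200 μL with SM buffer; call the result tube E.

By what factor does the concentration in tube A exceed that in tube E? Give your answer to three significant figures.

Step 1: 0.5 mL brought to 8 mL → factor 8/0.5 = 16
Step 2: 320 μL brought to 1850 μL → factor 1850/320 = 5.7812
Step 3: 25 μL + 375 μL = 400 μL total → factor 400/25 = 16
Step 4: 0.35 mL brought to 26.5 mL → factor 26.5/0.35 = 75.714
Step 5: 1.15 mL brought to 3200 μL → factor 3.2/1.15 = 2.7826
Dilution factor to tube A = 16; to tube E = 3.1181 × 10^5
[tube A]/[tube E] = (factor to tube E)/(factor to tube A) = 3.1181 × 10^5/16 = 1.95 × 10^4

1.95 × 10^4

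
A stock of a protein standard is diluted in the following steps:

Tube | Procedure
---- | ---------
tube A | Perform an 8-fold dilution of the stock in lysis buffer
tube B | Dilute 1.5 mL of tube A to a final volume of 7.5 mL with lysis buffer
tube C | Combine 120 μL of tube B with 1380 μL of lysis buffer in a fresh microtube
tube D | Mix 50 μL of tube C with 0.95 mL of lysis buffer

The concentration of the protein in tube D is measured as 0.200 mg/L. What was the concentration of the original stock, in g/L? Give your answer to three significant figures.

Step 1: 8-fold → factor 8
Step 2: 1.5 mL brought to 7.5 mL → factor 7.5/1.5 = 5
Step 3: 120 μL + 1380 μL = 1500 μL total → factor 1500/120 = 12.5
Step 4: 50 μL + 0.95 mL = 1000 μL total → factor 1000/50 = 20
Overall dilution factor = 8 × 5 × 12.5 × 20 = 10000
Stock = 0.200 mg/L × 10000 = 2000 mg/L = 2.00 g/L

2.00 g/L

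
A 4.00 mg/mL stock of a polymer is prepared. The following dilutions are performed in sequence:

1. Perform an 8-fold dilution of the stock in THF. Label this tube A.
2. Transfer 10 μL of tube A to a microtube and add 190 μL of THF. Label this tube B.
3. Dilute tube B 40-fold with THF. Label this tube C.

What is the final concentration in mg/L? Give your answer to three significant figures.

Step 1: 8-fold → factor 8
Step 2: 10 μL + 190 μL = 200 μL total → factor 200/10 = 20
Step 3: 40-fold → factor 40
Overall dilution factor = 8 × 20 × 40 = 6400
Final = 4.00 mg/mL / 6400 = 0.0006250 mg/mL = 0.625 mg/L

0.625 mg/L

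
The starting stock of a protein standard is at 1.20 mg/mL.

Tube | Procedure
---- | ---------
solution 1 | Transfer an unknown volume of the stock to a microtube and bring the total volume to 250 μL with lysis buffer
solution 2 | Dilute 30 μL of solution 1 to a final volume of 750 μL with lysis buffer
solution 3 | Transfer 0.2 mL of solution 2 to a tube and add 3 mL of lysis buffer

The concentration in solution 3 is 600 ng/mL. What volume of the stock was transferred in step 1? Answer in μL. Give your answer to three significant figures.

50.0 μL

Step 1: v brought to 250 μL → factor = 250 μL/v
Step 2: 30 μL brought to 750 μL → factor 750/30 = 25
Step 3: 0.2 mL + 3 mL = 3.2 mL total → factor 3.2/0.2 = 16
Product of known-step factors = 400
Overall factor = 1.20 mg/mL / (600 ng/mL) = 2000
Step-1 factor = 2000 / 400 = 5
v = 250 μL / 5 = 50.0 μL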